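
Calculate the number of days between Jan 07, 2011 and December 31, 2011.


Start: January 07, 2011
End: December 31, 2011
Days left in January: 24
February: 28
March: 31
April: 30
May: 31
... plus remaining months
Sum of remaining months: 334
Total: 24 + 334 = 358

358


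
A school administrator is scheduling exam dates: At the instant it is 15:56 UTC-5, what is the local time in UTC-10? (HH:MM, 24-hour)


Local time: 15:56 at UTC-5 (offset -5h)
Target zone: UTC-10 (offset -10h)
Difference: -10 - (-5) = -5 hours
Calculation: 15 + (-5) = 10
Result: 10:56

10:56


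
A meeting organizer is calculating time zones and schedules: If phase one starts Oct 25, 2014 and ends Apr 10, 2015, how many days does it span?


Start date: 2014-10-25
End date: 2015-04-10
Oct 2014: +7 days
Nov 2014: +30 days
Dec 2014: +31 days
... (4 more months)
Total: 167 days

167


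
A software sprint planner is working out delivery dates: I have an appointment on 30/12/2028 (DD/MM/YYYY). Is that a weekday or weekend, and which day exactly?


Date: 2028-12-30
January 1, 2028 is a Saturday
Day of year: 365
Offset from Jan 1: 364 days
364 mod 7 = 0
Result: Saturday

Saturday


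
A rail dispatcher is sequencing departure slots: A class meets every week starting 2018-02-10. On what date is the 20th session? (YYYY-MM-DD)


First occurrence: 2018-02-10 (occurrence 1)
Each occurrence is 7 days after the previous.
Occurrence 20 is 19 weeks after the first.
19 weeks = 133 days
2018-02-10 + 133 days = 2018-06-23

2018-06-23


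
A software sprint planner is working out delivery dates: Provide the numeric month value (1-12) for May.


Calendar month order:
4. April
5. May <--
6. June
May is month number 5

5


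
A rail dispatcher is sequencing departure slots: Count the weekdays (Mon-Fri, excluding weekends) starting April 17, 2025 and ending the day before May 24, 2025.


Start: 2025-04-17 (Thursday)
End (exclusive): 2025-05-24 (Saturday)
Total calendar days: 37
Full weeks: 37 // 7 = 5 -> 25 weekdays
Remaining 2 days starting on Thursday:
  Thu(w), Fri(w) -> 2 weekdays
Total business days: 25 + 2 = 27

27


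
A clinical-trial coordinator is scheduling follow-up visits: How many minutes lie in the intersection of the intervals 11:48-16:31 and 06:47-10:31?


Interval A: [708, 991] minutes from midnight
Interval B: [407, 631] minutes from midnight
Overlap start = max(708, 407) = 708
Overlap end = min(991, 631) = 631
End <= start, so the intervals do not overlap: 0 minutes

0


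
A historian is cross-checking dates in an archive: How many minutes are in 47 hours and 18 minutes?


Hours: 47
Extra minutes: 18
Minutes per hour: 60
Hours to minutes: 47 x 60 = 2820
Total: 2820 + 18 = 2838

2838


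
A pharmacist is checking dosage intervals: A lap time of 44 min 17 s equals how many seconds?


Minutes: 44
Seconds: 17
Convert minutes to seconds: 44 x 60 = 2640
Add remaining seconds: 2640 + 17 = 2657

2657


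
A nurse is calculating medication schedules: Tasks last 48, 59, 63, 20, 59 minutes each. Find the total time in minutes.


Durations: 48, 59, 63, 20, 59
Running sum: 48
+ 59 = 107
+ 63 = 170
+ 20 = 190
+ 59 = 249
Total duration: 249 minutes
That is 4 hours and 9 minutes

249


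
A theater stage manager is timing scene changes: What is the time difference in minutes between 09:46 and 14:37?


Start time: 09:46 = 586 minutes from midnight
End time: 14:37 = 877 minutes from midnight
Difference: 877 - 586 = 291 minutes
That is 4 hours and 51 minutes

291


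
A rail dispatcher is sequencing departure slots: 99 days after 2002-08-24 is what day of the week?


Start: 2002-08-24 (Saturday)
Step 1 - find target date: add 99 days
  2002-08-24 + 99 days = 2002-12-01
Step 2 - day of week:
  99 mod 7 = 1
  Saturday + 1 days -> Sunday
Result: Sunday (2002-12-01)

Sunday


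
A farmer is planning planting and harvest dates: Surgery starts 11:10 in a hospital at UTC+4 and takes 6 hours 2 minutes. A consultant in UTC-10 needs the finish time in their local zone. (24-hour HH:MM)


Start: 11:10 in UTC+4
Step 1 - add duration:
  minutes: 10 + 2 = 12
  hours: 11 + 6 + 0 = 17
  end in UTC+4: 17:12
Step 2 - convert UTC+4 -> UTC-10:
  offset difference: -10 - (4) = -14 hours
  17 + (-14) = 3 -> mod 24 = 3
Result: 03:12 in UTC-10

03:12


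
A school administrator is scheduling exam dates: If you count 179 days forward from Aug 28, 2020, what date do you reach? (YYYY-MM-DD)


Start: 2020-08-28
Adding 179 days
Days remaining in August: 3
After August: 176 days still to add
September 2020: 30 days, 146 remaining
October 2020: 31 days, 115 remaining
November 2020: 30 days, 85 remaining
December 2020: 31 days, 54 remaining
Result: 2021-02-23

2021-02-23


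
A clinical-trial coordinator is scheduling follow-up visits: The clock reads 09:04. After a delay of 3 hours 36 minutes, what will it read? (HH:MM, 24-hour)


Start time: 09:04
Adding: 3 hours 36 minutes
Minutes: 4 + 36 = 40
Hours: 9 + 3 + 0 = 12
Result: 12:40

12:40


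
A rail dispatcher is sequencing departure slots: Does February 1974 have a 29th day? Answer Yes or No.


Year: 1974
Divisible by 4? 1974 / 4 = 493.5 -> No
Not divisible by 4, so NOT a leap year

No


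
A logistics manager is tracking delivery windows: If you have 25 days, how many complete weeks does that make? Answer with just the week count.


Total days: 25
Days per week: 7
Division: 25 / 7 = 3 remainder 4
Complete weeks: 3
Remaining days: 4

3


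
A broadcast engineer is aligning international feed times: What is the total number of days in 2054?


Year: 2054
Check leap year rules:
Divisible by 4? No
2054 is not a leap year
Days: 365

365


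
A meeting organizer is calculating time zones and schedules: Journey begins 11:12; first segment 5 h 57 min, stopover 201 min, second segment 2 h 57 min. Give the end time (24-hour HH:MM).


Depart: 11:12
Leg 1: +357 min -> 17:09
Layover: +201 min -> 20:30
Leg 2: +177 min -> 23:27
Total travel: 735 minutes = 12h 15m
Arrival: 23:27

23:27


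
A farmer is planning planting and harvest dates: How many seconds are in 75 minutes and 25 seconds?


Minutes: 75
Extra seconds: 25
Seconds per minute: 60
Minutes to seconds: 75 x 60 = 4500
Total: 4500 + 25 = 4525

4525


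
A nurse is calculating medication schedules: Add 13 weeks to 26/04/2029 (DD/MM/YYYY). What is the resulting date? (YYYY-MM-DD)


Start: 2029-04-26
Weeks to add: 13
Convert to days: 13 x 7 = 91 days
Add 91 days to 2029-04-26
Result: 2029-07-26

2029-07-26


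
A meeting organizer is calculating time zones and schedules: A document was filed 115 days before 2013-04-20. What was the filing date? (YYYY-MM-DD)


Start: 2013-04-20
Subtracting 115 days
Days already passed in April: 20
After going back through April: 95 more days to subtract
March 2013: 31 days, 64 remaining
February 2013: 28 days, 36 remaining
January 2013: 31 days, 5 remaining
December 2012 has 31 days, need 5
Result: 2012-12-26

2012-12-26


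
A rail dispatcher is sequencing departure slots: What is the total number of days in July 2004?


Month: July
Year: 2004
July is a 31-day month
Total: 31 days

31


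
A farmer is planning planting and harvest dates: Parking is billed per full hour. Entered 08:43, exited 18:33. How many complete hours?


Start: 08:43
End: 18:33
Hour difference: 18 - 8 = 10 hours
Minute difference: 33 - 43 = -10 minutes
Total minutes: 590
Complete hours: 590 / 60 = 9 (remainder 50)

9


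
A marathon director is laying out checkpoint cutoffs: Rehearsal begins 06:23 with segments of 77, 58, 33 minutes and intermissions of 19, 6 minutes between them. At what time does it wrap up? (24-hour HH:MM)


Start: 06:23 = 383 min from midnight
  after task 1 (77 min): 07:40
  after break (19 min): 07:59
  after task 2 (58 min): 08:57
  after break (6 min): 09:03
  after task 3 (33 min): 09:36
Total elapsed: 193 minutes
End time: 09:36

09:36


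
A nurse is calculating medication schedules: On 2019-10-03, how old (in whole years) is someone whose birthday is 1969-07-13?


Birth: 1969-07-13
Reference: 2019-10-03
Year difference: 2019 - 1969 = 50
Has birthday (07-13) occurred by 10-03? Yes
Age in full years: 50

50


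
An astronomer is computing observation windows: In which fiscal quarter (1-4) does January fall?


Month: January (month 1)
Q1: January-March (months 1-3)
Q2: April-June (months 4-6)
Q3: July-September (months 7-9)
Q4: October-December (months 10-12)
Month 1 falls in Q1

1


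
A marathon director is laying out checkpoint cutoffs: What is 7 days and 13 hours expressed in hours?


Days: 7
Extra hours: 13
Hours per day: 24
Days to hours: 7 x 24 = 168
Total: 168 + 13 = 181

181


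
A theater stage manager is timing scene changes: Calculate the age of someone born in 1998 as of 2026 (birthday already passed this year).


Birth year: 1998
Current year: 2026
Age = current year - birth year
Age = 2026 - 1998 = 28

28


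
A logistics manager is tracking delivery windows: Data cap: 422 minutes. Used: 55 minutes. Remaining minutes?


Total budget: 422 minutes
Time used: 55 minutes
Remaining: 422 - 55 = 367 minutes
Percent used: 13.0%
Percent remaining: 87.0%

367


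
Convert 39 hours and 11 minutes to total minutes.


Hours: 39
Minutes: 11
Convert hours to minutes: 39 x 60 = 2340
Add remaining minutes: 2340 + 11 = 2351

2351


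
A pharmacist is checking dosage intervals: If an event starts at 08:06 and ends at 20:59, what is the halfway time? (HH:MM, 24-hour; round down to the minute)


Start time: 08:06 = 486 minutes from midnight
End time: 20:59 = 1259 minutes from midnight
Sum: 486 + 1259 = 1745
Midpoint: 1745 / 2 = 872 minutes
Convert: 872 / 60 = 14 hours, 32 minutes
Result: 14:32

14:32


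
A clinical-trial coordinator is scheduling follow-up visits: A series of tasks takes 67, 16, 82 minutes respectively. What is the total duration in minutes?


Durations: 67, 16, 82
Running sum: 67
+ 16 = 83
+ 82 = 165
Total duration: 165 minutes
That is 2 hours and 45 minutes

165


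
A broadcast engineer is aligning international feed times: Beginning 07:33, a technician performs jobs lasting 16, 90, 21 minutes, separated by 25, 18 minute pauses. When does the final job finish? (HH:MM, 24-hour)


Start: 07:33 = 453 min from midnight
  after task 1 (16 min): 07:49
  after break (25 min): 08:14
  after task 2 (90 min): 09:44
  after break (18 min): 10:02
  after task 3 (21 min): 10:23
Total elapsed: 170 minutes
End time: 10:23

10:23


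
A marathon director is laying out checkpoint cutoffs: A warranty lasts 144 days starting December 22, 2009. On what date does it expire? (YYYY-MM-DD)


Start: 2009-12-22
Adding 144 days
Days remaining in December: 9
After December: 135 days still to add
January 2010: 31 days, 104 remaining
February 2010: 28 days, 76 remaining
March 2010: 31 days, 45 remaining
April 2010: 30 days, 15 remaining
Result: 2010-05-15

2010-05-15


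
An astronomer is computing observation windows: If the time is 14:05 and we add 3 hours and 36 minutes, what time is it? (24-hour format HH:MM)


Start time: 14:05
Adding: 3 hours 36 minutes
Minutes: 5 + 36 = 41
Hours: 14 + 3 + 0 = 17
Result: 17:41

17:41


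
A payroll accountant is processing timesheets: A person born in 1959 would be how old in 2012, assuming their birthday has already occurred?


Birth year: 1959
Current year: 2012
Age = current year - birth year
Age = 2012 - 1959 = 53

53


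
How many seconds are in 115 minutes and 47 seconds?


Minutes: 115
Extra seconds: 47
Seconds per minute: 60
Minutes to seconds: 115 x 60 = 6900
Total: 6900 + 47 = 6947

6947


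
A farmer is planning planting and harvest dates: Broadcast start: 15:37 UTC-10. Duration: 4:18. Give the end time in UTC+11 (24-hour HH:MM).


Start: 15:37 in UTC-10
Step 1 - add duration:
  minutes: 37 + 18 = 55
  hours: 15 + 4 + 0 = 19
  end in UTC-10: 19:55
Step 2 - convert UTC-10 -> UTC+11:
  offset difference: 11 - (-10) = 21 hours
  19 + (21) = 40 -> mod 24 = 16
Result: 16:55 in UTC+11

16:55


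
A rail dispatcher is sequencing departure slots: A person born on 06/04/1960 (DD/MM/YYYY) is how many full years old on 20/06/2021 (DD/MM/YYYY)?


Birth: 1960-04-06
Reference: 2021-06-20
Year difference: 2021 - 1960 = 61
Has birthday (04-06) occurred by 06-20? Yes
Age in full years: 61

61


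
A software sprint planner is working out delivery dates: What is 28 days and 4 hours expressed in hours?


Days: 28
Extra hours: 4
Hours per day: 24
Days to hours: 28 x 24 = 672
Total: 672 + 4 = 676

676


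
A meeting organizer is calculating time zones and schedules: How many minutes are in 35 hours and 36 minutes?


Hours: 35
Extra minutes: 36
Minutes per hour: 60
Hours to minutes: 35 x 60 = 2100
Total: 2100 + 36 = 2136

2136


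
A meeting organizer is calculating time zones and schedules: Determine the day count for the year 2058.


Year: 2058
Check leap year rules:
Divisible by 4? No
2058 is not a leap year
Days: 365

365


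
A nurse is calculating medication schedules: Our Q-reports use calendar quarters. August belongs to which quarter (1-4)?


Month: August (month 8)
Q1: January-March (months 1-3)
Q2: April-June (months 4-6)
Q3: July-September (months 7-9)
Q4: October-December (months 10-12)
Month 8 falls in Q3

3


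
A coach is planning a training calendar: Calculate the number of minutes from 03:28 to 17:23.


Start time: 03:28 = 208 minutes from midnight
End time: 17:23 = 1043 minutes from midnight
Difference: 1043 - 208 = 835 minutes
That is 13 hours and 55 minutes

835


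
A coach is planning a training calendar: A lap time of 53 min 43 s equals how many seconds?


Minutes: 53
Seconds: 43
Convert minutes to seconds: 53 x 60 = 3180
Add remaining seconds: 3180 + 43 = 3223

3223


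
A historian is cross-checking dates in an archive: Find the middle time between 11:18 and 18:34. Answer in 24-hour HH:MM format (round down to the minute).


Start time: 11:18 = 678 minutes from midnight
End time: 18:34 = 1114 minutes from midnight
Sum: 678 + 1114 = 1792
Midpoint: 1792 / 2 = 896 minutes
Convert: 896 / 60 = 14 hours, 56 minutes
Result: 14:56

14:56


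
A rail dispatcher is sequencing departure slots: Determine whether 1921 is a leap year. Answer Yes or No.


Year: 1921
Divisible by 4? 1921 / 4 = 480.25 -> No
Not divisible by 4, so NOT a leap year

No


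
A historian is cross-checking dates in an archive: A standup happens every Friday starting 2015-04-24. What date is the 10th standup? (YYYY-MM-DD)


First occurrence: 2015-04-24 (occurrence 1)
Each occurrence is 7 days after the previous.
Occurrence 10 is 9 weeks after the first.
9 weeks = 63 days
2015-04-24 + 63 days = 2015-06-26

2015-06-26


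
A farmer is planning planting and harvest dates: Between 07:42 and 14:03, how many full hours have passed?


Start: 07:42
End: 14:03
Hour difference: 14 - 7 = 7 hours
Minute difference: 3 - 42 = -39 minutes
Total minutes: 381
Complete hours: 381 / 60 = 6 (remainder 21)

6


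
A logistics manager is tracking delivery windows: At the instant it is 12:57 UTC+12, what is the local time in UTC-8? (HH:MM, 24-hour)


Local time: 12:57 at UTC+12 (offset 12h)
Target zone: UTC-8 (offset -8h)
Difference: -8 - (12) = -20 hours
Calculation: 12 + (-20) = -8
Wraparound: (-8) mod 24 = 16
Result: 16:57

16:57


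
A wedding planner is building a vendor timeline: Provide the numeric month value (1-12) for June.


Calendar month order:
5. May
6. June <--
7. July
June is month number 6

6


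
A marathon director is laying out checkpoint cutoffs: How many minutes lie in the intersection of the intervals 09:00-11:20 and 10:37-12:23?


Interval A: [540, 680] minutes from midnight
Interval B: [637, 743] minutes from midnight
Overlap start = max(540, 637) = 637
Overlap end = min(680, 743) = 680
Overlap = 680 - 637 = 43 minutes

43


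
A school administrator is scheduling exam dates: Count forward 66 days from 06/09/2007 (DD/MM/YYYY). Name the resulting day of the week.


Start: 2007-09-06 (Thursday)
Step 1 - find target date: add 66 days
  2007-09-06 + 66 days = 2007-11-11
Step 2 - day of week:
  66 mod 7 = 3
  Thursday + 3 days -> Sunday
Result: Sunday (2007-11-11)

Sunday


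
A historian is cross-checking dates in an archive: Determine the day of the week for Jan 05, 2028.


Date: 2028-01-05
January 1, 2028 is a Saturday
Day of year: 5
Offset from Jan 1: 4 days
4 mod 7 = 4
Result: Wednesday

Wednesday


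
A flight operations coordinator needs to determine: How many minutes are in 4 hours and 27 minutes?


Hours: 4
Minutes: 27
Convert hours to minutes: 4 x 60 = 240
Add remaining minutes: 240 + 27 = 267

267


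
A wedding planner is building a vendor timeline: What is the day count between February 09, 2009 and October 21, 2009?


Start date: 2009-02-09
End date: 2009-10-21
Feb 2009: +20 days
Mar 2009: +31 days
Apr 2009: +30 days
... (6 more months)
Total: 254 days

254


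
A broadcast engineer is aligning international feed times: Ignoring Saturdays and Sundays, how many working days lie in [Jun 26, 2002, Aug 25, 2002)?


Start: 2002-06-26 (Wednesday)
End (exclusive): 2002-08-25 (Sunday)
Total calendar days: 60
Full weeks: 60 // 7 = 8 -> 40 weekdays
Remaining 4 days starting on Wednesday:
  Wed(w), Thu(w), Fri(w), Sat(-) -> 3 weekdays
Total business days: 40 + 3 = 43

43


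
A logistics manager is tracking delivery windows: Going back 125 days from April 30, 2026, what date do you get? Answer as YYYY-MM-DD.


Start: 2026-04-30
Subtracting 125 days
Days already passed in April: 30
After going back through April: 95 more days to subtract
March 2026: 31 days, 64 remaining
February 2026: 28 days, 36 remaining
January 2026: 31 days, 5 remaining
December 2025 has 31 days, need 5
Result: 2025-12-26

2025-12-26


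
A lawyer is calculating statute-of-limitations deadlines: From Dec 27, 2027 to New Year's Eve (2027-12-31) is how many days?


Start: December 27, 2027
End: December 31, 2027
Days left in December: 4
Total: 4 days

4


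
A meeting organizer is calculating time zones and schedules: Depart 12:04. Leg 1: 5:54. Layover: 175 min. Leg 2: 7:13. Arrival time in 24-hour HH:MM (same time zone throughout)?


Depart: 12:04
Leg 1: +354 min -> 17:58
Layover: +175 min -> 20:53
Leg 2: +433 min -> 04:06
Total travel: 962 minutes = 16h 2m
Arrival: 04:06

04:06


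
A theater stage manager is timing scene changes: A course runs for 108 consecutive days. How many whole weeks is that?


Total days: 108
Days per week: 7
Division: 108 / 7 = 15 remainder 3
Complete weeks: 15
Remaining days: 3

15


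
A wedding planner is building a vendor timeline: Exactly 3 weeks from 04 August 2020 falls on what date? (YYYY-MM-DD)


Start: 2020-08-04
Weeks to add: 3
Convert to days: 3 x 7 = 21 days
Add 21 days to 2020-08-04
Result: 2020-08-25

2020-08-25


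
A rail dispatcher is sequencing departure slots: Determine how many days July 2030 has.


Month: July
Year: 2030
July is a 31-day month
Total: 31 days

31


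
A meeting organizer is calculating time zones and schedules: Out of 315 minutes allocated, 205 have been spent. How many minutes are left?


Total budget: 315 minutes
Time used: 205 minutes
Remaining: 315 - 205 = 110 minutes
Percent used: 65.1%
Percent remaining: 34.9%

110


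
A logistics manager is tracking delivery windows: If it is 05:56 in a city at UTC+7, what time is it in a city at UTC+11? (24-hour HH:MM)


Local time: 05:56 at UTC+7 (offset 7h)
Target zone: UTC+11 (offset 11h)
Difference: 11 - (7) = 4 hours
Calculation: 5 + (4) = 9
Result: 09:56

09:56


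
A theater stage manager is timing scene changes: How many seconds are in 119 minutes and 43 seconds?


Minutes: 119
Extra seconds: 43
Seconds per minute: 60
Minutes to seconds: 119 x 60 = 7140
Total: 7140 + 43 = 7183

7183


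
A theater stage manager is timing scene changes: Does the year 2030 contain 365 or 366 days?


Year: 2030
Check leap year rules:
Divisible by 4? No
2030 is not a leap year
Days: 365

365


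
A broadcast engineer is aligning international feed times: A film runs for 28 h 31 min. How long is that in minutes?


Hours: 28
Minutes: 31
Convert hours to minutes: 28 x 60 = 1680
Add remaining minutes: 1680 + 31 = 1711

1711


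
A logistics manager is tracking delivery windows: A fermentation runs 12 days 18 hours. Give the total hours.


Days: 12
Extra hours: 18
Hours per day: 24
Days to hours: 12 x 24 = 288
Total: 288 + 18 = 306

306


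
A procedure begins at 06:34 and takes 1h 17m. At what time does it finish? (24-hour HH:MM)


Start time: 06:34
Adding: 1 hours 17 minutes
Minutes: 34 + 17 = 51
Hours: 6 + 1 + 0 = 7
Result: 07:51

07:51


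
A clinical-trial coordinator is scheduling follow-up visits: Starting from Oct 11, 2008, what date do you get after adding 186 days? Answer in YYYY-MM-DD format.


Start: 2008-10-11
Adding 186 days
Days remaining in October: 20
After October: 166 days still to add
November 2008: 30 days, 136 remaining
December 2008: 31 days, 105 remaining
January 2009: 31 days, 74 remaining
February 2009: 28 days, 46 remaining
Result: 2009-04-15

2009-04-15


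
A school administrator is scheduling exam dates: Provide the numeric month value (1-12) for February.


Calendar month order:
1. January
2. February <--
3. March
February is month number 2

2


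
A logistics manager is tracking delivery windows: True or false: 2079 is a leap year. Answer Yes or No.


Year: 2079
Divisible by 4? 2079 / 4 = 519.75 -> No
Not divisible by 4, so NOT a leap year

No


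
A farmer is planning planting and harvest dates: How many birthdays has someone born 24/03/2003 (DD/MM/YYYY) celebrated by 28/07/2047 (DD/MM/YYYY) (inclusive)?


Birth: 2003-03-24
Reference: 2047-07-28
Year difference: 2047 - 2003 = 44
Has birthday (03-24) occurred by 07-28? Yes
Age in full years: 44

44


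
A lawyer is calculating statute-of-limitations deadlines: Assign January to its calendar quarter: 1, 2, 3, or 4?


Month: January (month 1)
Q1: January-March (months 1-3)
Q2: April-June (months 4-6)
Q3: July-September (months 7-9)
Q4: October-December (months 10-12)
Month 1 falls in Q1

1


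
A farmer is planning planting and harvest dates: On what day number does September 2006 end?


Month: September
Year: 2006
September is a 30-day month
Total: 30 days

30


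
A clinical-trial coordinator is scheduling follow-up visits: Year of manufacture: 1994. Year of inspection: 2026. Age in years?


Birth year: 1994
Current year: 2026
Age = current year - birth year
Age = 2026 - 1994 = 32

32


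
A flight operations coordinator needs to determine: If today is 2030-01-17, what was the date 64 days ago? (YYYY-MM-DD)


Start: 2030-01-17
Subtracting 64 days
Days already passed in January: 17
After going back through January: 47 more days to subtract
December 2029: 31 days, 16 remaining
November 2029 has 30 days, need 16
Result: 2029-11-14

2029-11-14


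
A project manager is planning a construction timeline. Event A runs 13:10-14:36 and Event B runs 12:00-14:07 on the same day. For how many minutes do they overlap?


Interval A: [790, 876] minutes from midnight
Interval B: [720, 847] minutes from midnight
Overlap start = max(790, 720) = 790
Overlap end = min(876, 847) = 847
Overlap = 847 - 790 = 57 minutes

57


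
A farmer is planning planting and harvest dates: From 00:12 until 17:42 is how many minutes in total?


Start time: 00:12 = 12 minutes from midnight
End time: 17:42 = 1062 minutes from midnight
Difference: 1062 - 12 = 1050 minutes
That is 17 hours and 30 minutes

1050


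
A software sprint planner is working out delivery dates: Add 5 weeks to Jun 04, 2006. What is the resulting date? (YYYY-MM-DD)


Start: 2006-06-04
Weeks to add: 5
Convert to days: 5 x 7 = 35 days
Add 35 days to 2006-06-04
Result: 2006-07-09

2006-07-09


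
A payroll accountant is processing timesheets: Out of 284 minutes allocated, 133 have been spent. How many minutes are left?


Total budget: 284 minutes
Time used: 133 minutes
Remaining: 284 - 133 = 151 minutes
Percent used: 46.8%
Percent remaining: 53.2%

151


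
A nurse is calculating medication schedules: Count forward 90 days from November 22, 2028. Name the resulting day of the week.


Start: 2028-11-22 (Wednesday)
Step 1 - find target date: add 90 days
  2028-11-22 + 90 days = 2029-02-20
Step 2 - day of week:
  90 mod 7 = 6
  Wednesday + 6 days -> Tuesday
Result: Tuesday (2029-02-20)

Tuesday


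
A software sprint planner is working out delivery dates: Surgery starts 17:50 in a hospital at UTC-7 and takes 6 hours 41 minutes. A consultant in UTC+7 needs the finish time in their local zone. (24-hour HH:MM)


Start: 17:50 in UTC-7
Step 1 - add duration:
  minutes: 50 + 41 = 91 (carry 1h)
  hours: 17 + 6 + 1 = 24
  end in UTC-7: 00:31
Step 2 - convert UTC-7 -> UTC+7:
  offset difference: 7 - (-7) = 14 hours
  0 + (14) = 14 -> mod 24 = 14
Result: 14:31 in UTC+7

14:31


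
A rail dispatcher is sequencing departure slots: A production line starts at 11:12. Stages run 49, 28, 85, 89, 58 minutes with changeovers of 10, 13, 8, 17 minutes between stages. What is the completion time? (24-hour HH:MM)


Start: 11:12 = 672 min from midnight
  after task 1 (49 min): 12:01
  after break (10 min): 12:11
  after task 2 (28 min): 12:39
  after break (13 min): 12:52
  after task 3 (85 min): 14:17
  after break (8 min): 14:25
  after task 4 (89 min): 15:54
  after break (17 min): 16:11
  after task 5 (58 min): 17:09
Total elapsed: 357 minutes
End time: 17:09

17:09


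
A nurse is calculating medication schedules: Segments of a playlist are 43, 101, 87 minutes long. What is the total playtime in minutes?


Durations: 43, 101, 87
Running sum: 43
+ 101 = 144
+ 87 = 231
Total duration: 231 minutes
That is 3 hours and 51 minutes

231


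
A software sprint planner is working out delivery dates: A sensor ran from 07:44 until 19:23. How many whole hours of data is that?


Start: 07:44
End: 19:23
Hour difference: 19 - 7 = 12 hours
Minute difference: 23 - 44 = -21 minutes
Total minutes: 699
Complete hours: 699 / 60 = 11 (remainder 39)

11


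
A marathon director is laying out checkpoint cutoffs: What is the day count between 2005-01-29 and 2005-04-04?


Start date: 2005-01-29
End date: 2005-04-04
Jan 2005: +3 days
Feb 2005: +28 days
Mar 2005: +31 days
Apr 2005: +3 days
Total: 65 days

65


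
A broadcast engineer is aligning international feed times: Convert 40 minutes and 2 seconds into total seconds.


Minutes: 40
Seconds: 2
Convert minutes to seconds: 40 x 60 = 2400
Add remaining seconds: 2400 + 2 = 2402

2402


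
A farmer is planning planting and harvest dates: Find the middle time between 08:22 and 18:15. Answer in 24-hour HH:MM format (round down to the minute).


Start time: 08:22 = 502 minutes from midnight
End time: 18:15 = 1095 minutes from midnight
Sum: 502 + 1095 = 1597
Midpoint: 1597 / 2 = 798 minutes
Convert: 798 / 60 = 13 hours, 18 minutes
Result: 13:18

13:18


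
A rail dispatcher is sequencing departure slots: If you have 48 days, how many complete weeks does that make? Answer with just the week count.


Total days: 48
Days per week: 7
Division: 48 / 7 = 6 remainder 6
Complete weeks: 6
Remaining days: 6

6


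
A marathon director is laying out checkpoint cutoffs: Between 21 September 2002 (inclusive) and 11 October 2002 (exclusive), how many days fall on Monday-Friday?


Start: 2002-09-21 (Saturday)
End (exclusive): 2002-10-11 (Friday)
Total calendar days: 20
Full weeks: 20 // 7 = 2 -> 10 weekdays
Remaining 6 days starting on Saturday:
  Sat(-), Sun(-), Mon(w), Tue(w), Wed(w), Thu(w) -> 4 weekdays
Total business days: 10 + 4 = 14

14


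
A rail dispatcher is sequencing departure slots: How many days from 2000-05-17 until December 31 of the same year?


Start: May 17, 2000
End: December 31, 2000
Days left in May: 14
June: 30
July: 31
August: 31
September: 30
... plus remaining months
Sum of remaining months: 214
Total: 14 + 214 = 228

228


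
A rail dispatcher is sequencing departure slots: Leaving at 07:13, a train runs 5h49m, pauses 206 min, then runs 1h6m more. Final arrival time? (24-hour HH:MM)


Depart: 07:13
Leg 1: +349 min -> 13:02
Layover: +206 min -> 16:28
Leg 2: +66 min -> 17:34
Total travel: 621 minutes = 10h 21m
Arrival: 17:34

17:34


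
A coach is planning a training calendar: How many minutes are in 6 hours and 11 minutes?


Hours: 6
Extra minutes: 11
Minutes per hour: 60
Hours to minutes: 6 x 60 = 360
Total: 360 + 11 = 371

371


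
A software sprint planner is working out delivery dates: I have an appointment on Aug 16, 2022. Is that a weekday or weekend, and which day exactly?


Date: 2022-08-16
January 1, 2022 is a Saturday
Day of year: 228
Offset from Jan 1: 227 days
227 mod 7 = 3
Result: Tuesday

Tuesday


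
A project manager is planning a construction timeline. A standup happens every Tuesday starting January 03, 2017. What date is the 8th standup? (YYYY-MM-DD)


First occurrence: 2017-01-03 (occurrence 1)
Each occurrence is 7 days after the previous.
Occurrence 8 is 7 weeks after the first.
7 weeks = 49 days
2017-01-03 + 49 days = 2017-02-21

2017-02-21


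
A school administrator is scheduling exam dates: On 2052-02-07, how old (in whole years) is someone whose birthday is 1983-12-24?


Birth: 1983-12-24
Reference: 2052-02-07
Year difference: 2052 - 1983 = 69
Has birthday (12-24) occurred by 02-07? No
Birthday not yet reached this year -> subtract 1
Age in full years: 68

68


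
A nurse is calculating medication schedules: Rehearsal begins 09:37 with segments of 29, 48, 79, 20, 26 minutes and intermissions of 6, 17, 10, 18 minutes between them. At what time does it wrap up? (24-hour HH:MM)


Start: 09:37 = 577 min from midnight
  after task 1 (29 min): 10:06
  after break (6 min): 10:12
  after task 2 (48 min): 11:00
  after break (17 min): 11:17
  after task 3 (79 min): 12:36
  after break (10 min): 12:46
  after task 4 (20 min): 13:06
  after break (18 min): 13:24
  after task 5 (26 min): 13:50
Total elapsed: 253 minutes
End time: 13:50

13:50


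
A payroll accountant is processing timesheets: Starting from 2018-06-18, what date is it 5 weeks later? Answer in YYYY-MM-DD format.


Start: 2018-06-18
Weeks to add: 5
Convert to days: 5 x 7 = 35 days
Add 35 days to 2018-06-18
Result: 2018-07-23

2018-07-23


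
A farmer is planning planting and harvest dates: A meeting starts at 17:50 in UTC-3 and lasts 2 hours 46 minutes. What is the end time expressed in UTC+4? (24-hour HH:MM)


Start: 17:50 in UTC-3
Step 1 - add duration:
  minutes: 50 + 46 = 96 (carry 1h)
  hours: 17 + 2 + 1 = 20
  end in UTC-3: 20:36
Step 2 - convert UTC-3 -> UTC+4:
  offset difference: 4 - (-3) = 7 hours
  20 + (7) = 27 -> mod 24 = 3
Result: 03:36 in UTC+4

03:36


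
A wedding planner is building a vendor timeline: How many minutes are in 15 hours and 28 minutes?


Hours: 15
Minutes: 28
Convert hours to minutes: 15 x 60 = 900
Add remaining minutes: 900 + 28 = 928

928


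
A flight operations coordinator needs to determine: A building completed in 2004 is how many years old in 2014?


Birth year: 2004
Current year: 2014
Age = current year - birth year
Age = 2014 - 2004 = 10

10


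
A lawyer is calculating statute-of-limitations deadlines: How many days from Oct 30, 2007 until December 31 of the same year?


Start: October 30, 2007
End: December 31, 2007
Days left in October: 1
November: 30
December: 31
Sum of remaining months: 61
Total: 1 + 61 = 62

62


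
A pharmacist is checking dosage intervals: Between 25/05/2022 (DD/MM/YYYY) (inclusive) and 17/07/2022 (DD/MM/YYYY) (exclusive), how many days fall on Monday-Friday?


Start: 2022-05-25 (Wednesday)
End (exclusive): 2022-07-17 (Sunday)
Total calendar days: 53
Full weeks: 53 // 7 = 7 -> 35 weekdays
Remaining 4 days starting on Wednesday:
  Wed(w), Thu(w), Fri(w), Sat(-) -> 3 weekdays
Total business days: 35 + 3 = 38

38


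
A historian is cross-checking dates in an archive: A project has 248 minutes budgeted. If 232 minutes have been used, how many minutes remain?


Total budget: 248 minutes
Time used: 232 minutes
Remaining: 248 - 232 = 16 minutes
Percent used: 93.5%
Percent remaining: 6.5%

16


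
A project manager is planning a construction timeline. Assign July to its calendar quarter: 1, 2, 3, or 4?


Month: July (month 7)
Q1: January-March (months 1-3)
Q2: April-June (months 4-6)
Q3: July-September (months 7-9)
Q4: October-December (months 10-12)
Month 7 falls in Q3

3


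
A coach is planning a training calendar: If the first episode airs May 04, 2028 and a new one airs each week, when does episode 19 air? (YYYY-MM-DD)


First occurrence: 2028-05-04 (occurrence 1)
Each occurrence is 7 days after the previous.
Occurrence 19 is 18 weeks after the first.
18 weeks = 126 days
2028-05-04 + 126 days = 2028-09-07

2028-09-07


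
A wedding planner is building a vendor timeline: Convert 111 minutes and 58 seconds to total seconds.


Minutes: 111
Extra seconds: 58
Seconds per minute: 60
Minutes to seconds: 111 x 60 = 6660
Total: 6660 + 58 = 6718

6718


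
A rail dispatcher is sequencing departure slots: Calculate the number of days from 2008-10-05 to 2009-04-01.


Start date: 2008-10-05
End date: 2009-04-01
Oct 2008: +27 days
Nov 2008: +30 days
Dec 2008: +31 days
... (3 more months)
Total: 178 days

178


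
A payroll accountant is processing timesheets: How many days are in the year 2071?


Year: 2071
Check leap year rules:
Divisible by 4? No
2071 is not a leap year
Days: 365

365


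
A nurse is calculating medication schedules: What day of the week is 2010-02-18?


Date: 2010-02-18
January 1, 2010 is a Friday
Day of year: 49
Offset from Jan 1: 48 days
48 mod 7 = 6
Result: Thursday

Thursday


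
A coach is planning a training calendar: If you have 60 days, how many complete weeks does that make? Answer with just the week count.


Total days: 60
Days per week: 7
Division: 60 / 7 = 8 remainder 4
Complete weeks: 8
Remaining days: 4

8


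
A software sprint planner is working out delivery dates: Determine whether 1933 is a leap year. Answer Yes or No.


Year: 1933
Divisible by 4? 1933 / 4 = 483.25 -> No
Not divisible by 4, so NOT a leap year

No


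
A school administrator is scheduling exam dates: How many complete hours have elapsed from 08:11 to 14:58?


Start: 08:11
End: 14:58
Hour difference: 14 - 8 = 6 hours
Minute difference: 58 - 11 = 47 minutes
Total minutes: 407
Complete hours: 407 / 60 = 6 (remainder 47)

6


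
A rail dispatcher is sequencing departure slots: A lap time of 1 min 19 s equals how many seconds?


Minutes: 1
Seconds: 19
Convert minutes to seconds: 1 x 60 = 60
Add remaining seconds: 60 + 19 = 79

79


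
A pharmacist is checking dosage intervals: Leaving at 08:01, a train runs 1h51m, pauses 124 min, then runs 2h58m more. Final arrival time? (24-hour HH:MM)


Depart: 08:01
Leg 1: +111 min -> 09:52
Layover: +124 min -> 11:56
Leg 2: +178 min -> 14:54
Total travel: 413 minutes = 6h 53m
Arrival: 14:54

14:54


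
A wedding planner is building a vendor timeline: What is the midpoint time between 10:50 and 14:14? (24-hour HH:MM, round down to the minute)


Start time: 10:50 = 650 minutes from midnight
End time: 14:14 = 854 minutes from midnight
Sum: 650 + 854 = 1504
Midpoint: 1504 / 2 = 752 minutes
Convert: 752 / 60 = 12 hours, 32 minutes
Result: 12:32

12:32


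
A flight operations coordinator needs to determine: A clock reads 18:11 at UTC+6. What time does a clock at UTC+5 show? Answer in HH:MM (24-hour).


Local time: 18:11 at UTC+6 (offset 6h)
Target zone: UTC+5 (offset 5h)
Difference: 5 - (6) = -1 hours
Calculation: 18 + (-1) = 17
Result: 17:11

17:11


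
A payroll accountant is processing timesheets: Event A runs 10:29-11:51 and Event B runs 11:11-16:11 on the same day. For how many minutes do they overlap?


Interval A: [629, 711] minutes from midnight
Interval B: [671, 971] minutes from midnight
Overlap start = max(629, 671) = 671
Overlap end = min(711, 971) = 711
Overlap = 711 - 671 = 40 minutes

40


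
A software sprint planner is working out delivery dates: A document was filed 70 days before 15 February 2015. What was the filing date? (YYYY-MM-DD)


Start: 2015-02-15
Subtracting 70 days
Days already passed in February: 15
After going back through February: 55 more days to subtract
January 2015: 31 days, 24 remaining
December 2014 has 31 days, need 24
Result: 2014-12-07

2014-12-07


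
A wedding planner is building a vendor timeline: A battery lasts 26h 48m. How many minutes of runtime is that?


Hours: 26
Extra minutes: 48
Minutes per hour: 60
Hours to minutes: 26 x 60 = 1560
Total: 1560 + 48 = 1608

1608


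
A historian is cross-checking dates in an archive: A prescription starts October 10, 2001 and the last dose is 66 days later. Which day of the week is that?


Start: 2001-10-10 (Wednesday)
Step 1 - find target date: add 66 days
  2001-10-10 + 66 days = 2001-12-15
Step 2 - day of week:
  66 mod 7 = 3
  Wednesday + 3 days -> Saturday
Result: Saturday (2001-12-15)

Saturday


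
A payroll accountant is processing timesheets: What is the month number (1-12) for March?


Calendar month order:
2. February
3. March <--
4. April
March is month number 3

3


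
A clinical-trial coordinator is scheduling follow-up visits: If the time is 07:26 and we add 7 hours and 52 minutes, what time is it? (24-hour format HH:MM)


Start time: 07:26
Adding: 7 hours 52 minutes
Minutes: 26 + 52 = 78
Minute overflow: 78 >= 60, so carry 1 hour, minutes = 18
Hours: 7 + 7 + 1 = 15
Result: 15:18

15:18


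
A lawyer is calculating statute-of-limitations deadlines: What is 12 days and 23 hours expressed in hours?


Days: 12
Extra hours: 23
Hours per day: 24
Days to hours: 12 x 24 = 288
Total: 288 + 23 = 311

311


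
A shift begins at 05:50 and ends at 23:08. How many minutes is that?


Start time: 05:50 = 350 minutes from midnight
End time: 23:08 = 1388 minutes from midnight
Difference: 1388 - 350 = 1038 minutes
That is 17 hours and 18 minutes

1038


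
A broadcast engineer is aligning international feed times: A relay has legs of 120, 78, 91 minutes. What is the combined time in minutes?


Durations: 120, 78, 91
Running sum: 120
+ 78 = 198
+ 91 = 289
Total duration: 289 minutes
That is 4 hours and 49 minutes

289


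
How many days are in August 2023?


Month: August
Year: 2023
August is a 31-day month
Total: 31 days

31


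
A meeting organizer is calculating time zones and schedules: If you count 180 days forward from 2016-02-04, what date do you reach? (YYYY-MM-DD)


Start: 2016-02-04
Adding 180 days
Days remaining in February: 25
After February: 155 days still to add
March 2016: 31 days, 124 remaining
April 2016: 30 days, 94 remaining
May 2016: 31 days, 63 remaining
June 2016: 30 days, 33 remaining
Result: 2016-08-02

2016-08-02


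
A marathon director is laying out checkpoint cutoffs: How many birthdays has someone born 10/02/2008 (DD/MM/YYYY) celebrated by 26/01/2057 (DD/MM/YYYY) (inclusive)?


Birth: 2008-02-10
Reference: 2057-01-26
Year difference: 2057 - 2008 = 49
Has birthday (02-10) occurred by 01-26? No
Birthday not yet reached this year -> subtract 1
Age in full years: 48

48


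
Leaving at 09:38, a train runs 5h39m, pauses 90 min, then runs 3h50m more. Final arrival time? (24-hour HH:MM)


Depart: 09:38
Leg 1: +339 min -> 15:17
Layover: +90 min -> 16:47
Leg 2: +230 min -> 20:37
Total travel: 659 minutes = 10h 59m
Arrival: 20:37

20:37


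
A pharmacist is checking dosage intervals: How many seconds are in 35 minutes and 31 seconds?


Minutes: 35
Extra seconds: 31
Seconds per minute: 60
Minutes to seconds: 35 x 60 = 2100
Total: 2100 + 31 = 2131

2131
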